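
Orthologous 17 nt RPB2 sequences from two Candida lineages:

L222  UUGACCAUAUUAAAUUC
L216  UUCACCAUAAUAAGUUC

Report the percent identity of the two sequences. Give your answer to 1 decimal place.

Mismatches occur at site 3 (G↔C), site 10 (U↔A), site 14 (A↔G).
14 of the 17 sites match, so the percent identity is 14/17 × 100 = 82.4%.

82.4%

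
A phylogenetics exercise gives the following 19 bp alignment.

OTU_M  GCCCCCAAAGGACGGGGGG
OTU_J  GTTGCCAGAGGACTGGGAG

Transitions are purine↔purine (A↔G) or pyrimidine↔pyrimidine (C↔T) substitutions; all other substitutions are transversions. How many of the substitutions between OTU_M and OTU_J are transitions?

The sequences differ at positions 2 (C/T, transition), 3 (C/T, transition), 4 (C/G, transversion), 8 (A/G, transition), 14 (G/T, transversion), 18 (G/A, transition).
Of the 6 differences, 4 transitions and 2 transversions, so the answer is 4.

4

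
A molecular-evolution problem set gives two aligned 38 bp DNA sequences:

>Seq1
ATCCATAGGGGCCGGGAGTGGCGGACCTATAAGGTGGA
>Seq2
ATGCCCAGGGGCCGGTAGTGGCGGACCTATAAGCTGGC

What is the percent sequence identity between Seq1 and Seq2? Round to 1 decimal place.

The sequences differ at positions 3 (C/G), 5 (A/C), 6 (T/C), 16 (G/T), 34 (G/C), 38 (A/C).
32 of the 38 sites match, so the percent identity is 32/38 × 100 = 84.2%.

84.2%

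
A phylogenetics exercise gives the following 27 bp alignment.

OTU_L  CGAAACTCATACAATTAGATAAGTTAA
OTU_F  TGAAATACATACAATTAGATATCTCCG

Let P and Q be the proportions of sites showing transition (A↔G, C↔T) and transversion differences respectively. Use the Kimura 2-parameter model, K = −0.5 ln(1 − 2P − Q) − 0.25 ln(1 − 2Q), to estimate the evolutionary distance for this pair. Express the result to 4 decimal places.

Mismatches occur at site 1 (C→T, transition), site 6 (C→T, transition), site 7 (T→A, transversion), site 22 (A→T, transversion), site 23 (G→C, transversion), site 25 (T→C, transition), site 26 (A→C, transversion), site 27 (A→G, transition).
Of the 8 differences, 4 transitions and 4 transversions over 27 sites: P = 4/27 = 0.148148, Q = 4/27 = 0.148148.
d = −0.5·ln(0.555556) − 0.25·ln(0.703704) = −0.5·(-0.587786) − 0.25·(-0.351397) = 0.3817.

0.3817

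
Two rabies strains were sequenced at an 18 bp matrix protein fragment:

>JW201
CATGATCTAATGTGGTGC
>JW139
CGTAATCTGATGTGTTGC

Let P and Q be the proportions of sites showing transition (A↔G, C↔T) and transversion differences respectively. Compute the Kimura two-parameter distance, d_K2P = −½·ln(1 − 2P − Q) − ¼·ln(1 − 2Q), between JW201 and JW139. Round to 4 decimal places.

0.2757

Differing sites — 2:A/G (Ti); 4:G/A (Ti); 9:A/G (Ti); 15:G/T (Tv).
Of the 4 differences, 3 transitions and 1 transversion over 18 sites: P = 3/18 = 0.166667, Q = 1/18 = 0.055556.
d = −0.5·ln(0.611110) − 0.25·ln(0.888888) = −0.5·(-0.492478) − 0.25·(-0.117784) = 0.2757.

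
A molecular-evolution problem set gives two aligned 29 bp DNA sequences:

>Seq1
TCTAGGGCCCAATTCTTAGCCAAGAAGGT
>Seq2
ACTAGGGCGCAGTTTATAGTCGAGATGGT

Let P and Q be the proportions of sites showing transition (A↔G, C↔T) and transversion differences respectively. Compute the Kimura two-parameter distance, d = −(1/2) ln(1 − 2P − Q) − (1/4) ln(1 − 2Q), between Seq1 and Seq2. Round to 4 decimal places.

0.3477

Mismatches occur at site 1 (T→A, transversion), site 9 (C→G, transversion), site 12 (A→G, transition), site 15 (C→T, transition), site 16 (T→A, transversion), site 20 (C→T, transition), site 22 (A→G, transition), site 26 (A→T, transversion).
Of the 8 differences, 4 transitions and 4 transversions over 29 sites: P = 4/29 = 0.137931, Q = 4/29 = 0.137931.
d = −0.5·ln(0.586207) − 0.25·ln(0.724138) = −0.5·(-0.534082) − 0.25·(-0.322773) = 0.3477.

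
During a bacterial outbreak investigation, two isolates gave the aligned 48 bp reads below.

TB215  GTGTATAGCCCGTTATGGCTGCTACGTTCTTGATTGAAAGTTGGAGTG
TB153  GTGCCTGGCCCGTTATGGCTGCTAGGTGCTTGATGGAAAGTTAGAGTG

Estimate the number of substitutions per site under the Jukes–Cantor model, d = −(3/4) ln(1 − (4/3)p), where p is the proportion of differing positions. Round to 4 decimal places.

Mismatches occur at site 4 (T↔C), site 5 (A↔C), site 7 (A↔G), site 25 (C↔G), site 28 (T↔G), site 35 (T↔G), site 43 (G↔A).
p = 7/48 = 0.145833.
d = −0.75 · ln(1 − (4/3)·0.145833) = −0.75 · ln(0.805556) = −0.75 · (-0.216223) = 0.1622.

0.1622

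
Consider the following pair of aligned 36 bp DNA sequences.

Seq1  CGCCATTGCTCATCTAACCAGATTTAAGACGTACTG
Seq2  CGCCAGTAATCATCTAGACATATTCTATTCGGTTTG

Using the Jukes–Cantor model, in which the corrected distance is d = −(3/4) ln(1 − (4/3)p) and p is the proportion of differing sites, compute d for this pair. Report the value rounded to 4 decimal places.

Differing sites — 6:T/G; 8:G/A; 9:C/A; 17:A/G; 18:C/A; 21:G/T; 25:T/C; 26:A/T; 28:G/T; 29:A/T; 32:T/G; 33:A/T; 34:C/T.
p = 13/36 = 0.361111.
d = −0.75 · ln(1 − (4/3)·0.361111) = −0.75 · ln(0.518519) = −0.75 · (-0.656779) = 0.4926.

0.4926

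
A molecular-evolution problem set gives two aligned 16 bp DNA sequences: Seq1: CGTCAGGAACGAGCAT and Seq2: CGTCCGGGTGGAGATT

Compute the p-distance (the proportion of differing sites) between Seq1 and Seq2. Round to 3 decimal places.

Mismatches occur at site 5 (A→C), site 8 (A→G), site 9 (A→T), site 10 (C→G), site 14 (C→A), site 15 (A→T).
There are 6 differences over 16 sites, so p = 6/16 = 0.375.

0.375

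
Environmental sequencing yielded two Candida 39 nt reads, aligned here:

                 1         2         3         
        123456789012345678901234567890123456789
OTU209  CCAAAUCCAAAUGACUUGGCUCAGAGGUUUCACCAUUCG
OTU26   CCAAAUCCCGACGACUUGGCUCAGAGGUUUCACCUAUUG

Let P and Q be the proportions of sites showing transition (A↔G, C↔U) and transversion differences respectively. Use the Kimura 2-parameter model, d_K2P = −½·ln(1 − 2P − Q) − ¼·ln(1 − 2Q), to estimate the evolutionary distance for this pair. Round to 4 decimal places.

Mismatches occur at site 9 (A→C, transversion), site 10 (A→G, transition), site 12 (U→C, transition), site 35 (A→U, transversion), site 36 (U→A, transversion), site 38 (C→U, transition).
Of the 6 differences, 3 transitions and 3 transversions over 39 sites: P = 3/39 = 0.076923, Q = 3/39 = 0.076923.
d = −0.5·ln(0.769231) − 0.25·ln(0.846154) = −0.5·(-0.262364) − 0.25·(-0.167054) = 0.1729.

0.1729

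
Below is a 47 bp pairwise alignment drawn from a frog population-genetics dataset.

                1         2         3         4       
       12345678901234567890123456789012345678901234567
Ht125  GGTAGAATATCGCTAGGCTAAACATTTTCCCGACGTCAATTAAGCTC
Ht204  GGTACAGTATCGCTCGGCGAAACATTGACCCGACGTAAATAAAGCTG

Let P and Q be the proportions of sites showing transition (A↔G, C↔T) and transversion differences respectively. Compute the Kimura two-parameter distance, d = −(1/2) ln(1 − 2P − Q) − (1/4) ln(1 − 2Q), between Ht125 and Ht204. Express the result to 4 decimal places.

Mismatches occur at site 5 (G/C, transversion), site 7 (A/G, transition), site 15 (A/C, transversion), site 19 (T/G, transversion), site 27 (T/G, transversion), site 28 (T/A, transversion), site 37 (C/A, transversion), site 41 (T/A, transversion), site 47 (C/G, transversion).
Of the 9 differences, 1 transition and 8 transversions over 47 sites: P = 1/47 = 0.021277, Q = 8/47 = 0.170213.
d = −0.5·ln(0.787233) − 0.25·ln(0.659574) = −0.5·(-0.239231) − 0.25·(-0.416161) = 0.2237.

0.2237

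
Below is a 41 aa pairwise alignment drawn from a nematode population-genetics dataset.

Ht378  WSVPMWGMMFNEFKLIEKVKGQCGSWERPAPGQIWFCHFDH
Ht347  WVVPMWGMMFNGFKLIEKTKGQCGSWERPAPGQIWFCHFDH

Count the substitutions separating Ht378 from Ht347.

3

Mismatches occur at site 2 (S/V), site 12 (E/G), site 19 (V/T).
That gives 3 mismatches out of 41 aligned sites, so the Hamming distance is 3.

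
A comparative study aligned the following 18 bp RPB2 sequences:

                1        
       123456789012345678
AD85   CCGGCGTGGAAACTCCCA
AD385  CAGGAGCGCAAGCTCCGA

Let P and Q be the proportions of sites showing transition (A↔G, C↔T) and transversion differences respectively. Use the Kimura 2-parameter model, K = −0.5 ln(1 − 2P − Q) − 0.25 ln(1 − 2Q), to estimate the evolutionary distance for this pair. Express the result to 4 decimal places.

The sequences differ at positions 2 (C/A, transversion), 5 (C/A, transversion), 7 (T/C, transition), 9 (G/C, transversion), 12 (A/G, transition), 17 (C/G, transversion).
Of the 6 differences, 2 transitions and 4 transversions over 18 sites: P = 2/18 = 0.111111, Q = 4/18 = 0.222222.
d = −0.5·ln(0.555556) − 0.25·ln(0.555556) = −0.5·(-0.587786) − 0.25·(-0.587786) = 0.4408.

0.4408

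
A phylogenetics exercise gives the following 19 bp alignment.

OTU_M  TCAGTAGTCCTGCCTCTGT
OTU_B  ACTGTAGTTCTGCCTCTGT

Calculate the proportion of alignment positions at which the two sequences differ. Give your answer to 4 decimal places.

The sequences differ at positions 1 (T/A), 3 (A/T), 9 (C/T).
There are 3 differences over 19 sites, so p = 3/19 = 0.1579.

0.1579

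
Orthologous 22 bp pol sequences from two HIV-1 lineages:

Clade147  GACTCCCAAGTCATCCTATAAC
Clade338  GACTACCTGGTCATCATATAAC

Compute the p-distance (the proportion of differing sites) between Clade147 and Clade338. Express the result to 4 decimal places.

0.1818

The sequences differ at positions 5 (C/A), 8 (A/T), 9 (A/G), 16 (C/A).
There are 4 differences over 22 sites, so p = 4/22 = 0.1818.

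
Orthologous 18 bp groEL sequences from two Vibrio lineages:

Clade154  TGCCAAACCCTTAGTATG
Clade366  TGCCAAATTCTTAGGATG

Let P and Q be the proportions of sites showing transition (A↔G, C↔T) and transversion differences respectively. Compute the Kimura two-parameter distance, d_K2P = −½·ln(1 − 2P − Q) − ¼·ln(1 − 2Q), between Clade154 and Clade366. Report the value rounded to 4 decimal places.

0.1922

Mismatches occur at site 8 (C↔T, transition), site 9 (C↔T, transition), site 15 (T↔G, transversion).
Of the 3 differences, 2 transitions and 1 transversion over 18 sites: P = 2/18 = 0.111111, Q = 1/18 = 0.055556.
d = −0.5·ln(0.722222) − 0.25·ln(0.888888) = −0.5·(-0.325423) − 0.25·(-0.117784) = 0.1922.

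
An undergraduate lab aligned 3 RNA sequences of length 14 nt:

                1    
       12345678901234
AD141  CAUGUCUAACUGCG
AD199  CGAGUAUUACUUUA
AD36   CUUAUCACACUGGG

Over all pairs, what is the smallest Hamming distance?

Pairwise Hamming distances:
  AD141 vs AD199: 7
  AD141 vs AD36: 5
  AD199 vs AD36: 9
The smallest is 5, between AD141 and AD36.

5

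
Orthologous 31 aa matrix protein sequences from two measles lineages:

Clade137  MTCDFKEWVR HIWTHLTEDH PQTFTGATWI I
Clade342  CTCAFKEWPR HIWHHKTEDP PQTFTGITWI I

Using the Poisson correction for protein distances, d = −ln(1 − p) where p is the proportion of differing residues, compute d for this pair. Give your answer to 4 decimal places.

0.2559

Differing sites — 1:M/C; 4:D/A; 9:V/P; 14:T/H; 16:L/K; 20:H/P; 27:A/I.
p = 7/31 = 0.225806.
d = −ln(1 − 0.225806) = −ln(0.774194) = 0.2559.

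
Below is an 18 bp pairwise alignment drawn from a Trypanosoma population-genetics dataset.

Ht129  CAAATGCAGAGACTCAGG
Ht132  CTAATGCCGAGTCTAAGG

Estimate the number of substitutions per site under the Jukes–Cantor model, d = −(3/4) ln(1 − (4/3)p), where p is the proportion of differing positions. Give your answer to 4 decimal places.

0.2635

Differing sites — 2:A/T; 8:A/C; 12:A/T; 15:C/A.
p = 4/18 = 0.222222.
d = −0.75 · ln(1 − (4/3)·0.222222) = −0.75 · ln(0.703704) = −0.75 · (-0.351397) = 0.2635.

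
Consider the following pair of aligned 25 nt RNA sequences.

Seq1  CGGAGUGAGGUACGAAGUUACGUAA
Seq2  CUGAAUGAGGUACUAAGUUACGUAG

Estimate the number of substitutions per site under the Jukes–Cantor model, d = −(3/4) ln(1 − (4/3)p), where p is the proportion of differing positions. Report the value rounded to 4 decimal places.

0.1800

Mismatches occur at site 2 (G/U), site 5 (G/A), site 14 (G/U), site 25 (A/G).
p = 4/25 = 0.160000.
d = −0.75 · ln(1 − (4/3)·0.160000) = −0.75 · ln(0.786667) = −0.75 · (-0.239950) = 0.1800.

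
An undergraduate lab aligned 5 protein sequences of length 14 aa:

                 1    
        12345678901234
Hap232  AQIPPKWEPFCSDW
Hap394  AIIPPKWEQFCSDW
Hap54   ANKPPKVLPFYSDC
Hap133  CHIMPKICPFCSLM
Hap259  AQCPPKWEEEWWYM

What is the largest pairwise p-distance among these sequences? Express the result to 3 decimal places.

Pairwise Hamming distances:
  Hap232 vs Hap394: 2
  Hap232 vs Hap54: 6
  Hap232 vs Hap133: 7
  Hap232 vs Hap259: 7
  Hap394 vs Hap54: 7
  Hap394 vs Hap133: 8
  Hap394 vs Hap259: 8
  Hap54 vs Hap133: 9
  Hap54 vs Hap259: 10
  Hap133 vs Hap259: 11
The largest is 11 mismatches, between Hap133 and Hap259; p = 11/14 = 0.786.

0.786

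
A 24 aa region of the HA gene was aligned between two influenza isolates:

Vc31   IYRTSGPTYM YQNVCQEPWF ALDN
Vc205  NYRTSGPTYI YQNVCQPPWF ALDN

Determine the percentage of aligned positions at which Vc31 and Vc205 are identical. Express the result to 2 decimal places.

87.50%

The sequences differ at positions 1 (I/N), 10 (M/I), 17 (E/P).
21 of the 24 sites match, so the percent identity is 21/24 × 100 = 87.50%.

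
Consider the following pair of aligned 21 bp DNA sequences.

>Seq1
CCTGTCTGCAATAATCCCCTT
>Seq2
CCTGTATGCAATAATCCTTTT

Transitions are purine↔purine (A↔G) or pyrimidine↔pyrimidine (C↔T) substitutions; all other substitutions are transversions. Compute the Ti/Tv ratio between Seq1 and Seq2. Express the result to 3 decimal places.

Mismatches occur at site 6 (C/A, transversion), site 18 (C/T, transition), site 19 (C/T, transition).
Of the 3 differences, 2 transitions and 1 transversion, so Ti/Tv = 2/1 = 2.000.

2.000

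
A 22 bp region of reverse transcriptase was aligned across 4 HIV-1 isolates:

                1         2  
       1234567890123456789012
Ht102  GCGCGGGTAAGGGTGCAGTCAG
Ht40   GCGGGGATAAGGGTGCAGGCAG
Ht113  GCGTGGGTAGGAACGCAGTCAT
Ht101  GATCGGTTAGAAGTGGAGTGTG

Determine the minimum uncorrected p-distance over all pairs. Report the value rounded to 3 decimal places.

Pairwise Hamming distances:
  Ht102 vs Ht40: 3
  Ht102 vs Ht113: 6
  Ht102 vs Ht101: 9
  Ht40 vs Ht113: 8
  Ht40 vs Ht101: 11
  Ht113 vs Ht101: 11
The smallest is 3 mismatches, between Ht102 and Ht40; p = 3/22 = 0.136.

0.136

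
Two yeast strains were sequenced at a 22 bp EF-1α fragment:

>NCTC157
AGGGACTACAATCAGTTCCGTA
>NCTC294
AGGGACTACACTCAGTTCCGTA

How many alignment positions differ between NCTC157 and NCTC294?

A single mismatch occurs at site 11 (A/C).
That gives 1 mismatch out of 22 aligned sites, so the Hamming distance is 1.

1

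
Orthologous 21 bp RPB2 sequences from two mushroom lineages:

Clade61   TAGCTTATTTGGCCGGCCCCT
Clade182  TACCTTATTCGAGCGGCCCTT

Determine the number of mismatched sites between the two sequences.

Mismatches occur at site 3 (G/C), site 10 (T/C), site 12 (G/A), site 13 (C/G), site 20 (C/T).
That gives 5 mismatches out of 21 aligned sites, so the Hamming distance is 5.

5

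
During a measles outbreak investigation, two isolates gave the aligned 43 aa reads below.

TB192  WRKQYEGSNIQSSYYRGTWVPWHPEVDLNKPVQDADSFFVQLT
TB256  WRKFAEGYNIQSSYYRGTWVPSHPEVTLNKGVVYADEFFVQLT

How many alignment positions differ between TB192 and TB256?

Differing sites — 4:Q/F; 5:Y/A; 8:S/Y; 22:W/S; 27:D/T; 31:P/G; 33:Q/V; 34:D/Y; 37:S/E.
That gives 9 mismatches out of 43 aligned sites, so the Hamming distance is 9.

9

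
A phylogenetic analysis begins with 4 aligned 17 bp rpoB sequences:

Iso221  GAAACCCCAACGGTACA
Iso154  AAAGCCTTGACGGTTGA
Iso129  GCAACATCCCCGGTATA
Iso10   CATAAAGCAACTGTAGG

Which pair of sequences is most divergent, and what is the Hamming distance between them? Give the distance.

Pairwise Hamming distances:
  Iso221 vs Iso154: 7
  Iso221 vs Iso129: 6
  Iso221 vs Iso10: 8
  Iso154 vs Iso129: 9
  Iso154 vs Iso10: 11
  Iso129 vs Iso10: 10
The largest is 11, between Iso154 and Iso10.

11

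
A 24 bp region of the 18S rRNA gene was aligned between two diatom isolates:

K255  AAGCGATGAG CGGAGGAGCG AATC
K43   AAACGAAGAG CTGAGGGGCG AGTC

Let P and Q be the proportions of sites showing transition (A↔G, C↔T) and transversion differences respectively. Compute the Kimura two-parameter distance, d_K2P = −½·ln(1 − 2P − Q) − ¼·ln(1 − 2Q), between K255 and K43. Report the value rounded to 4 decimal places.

The sequences differ at positions 3 (G/A, transition), 7 (T/A, transversion), 12 (G/T, transversion), 17 (A/G, transition), 22 (A/G, transition).
Of the 5 differences, 3 transitions and 2 transversions over 24 sites: P = 3/24 = 0.125000, Q = 2/24 = 0.083333.
d = −0.5·ln(0.666667) − 0.25·ln(0.833334) = −0.5·(-0.405465) − 0.25·(-0.182321) = 0.2483.

0.2483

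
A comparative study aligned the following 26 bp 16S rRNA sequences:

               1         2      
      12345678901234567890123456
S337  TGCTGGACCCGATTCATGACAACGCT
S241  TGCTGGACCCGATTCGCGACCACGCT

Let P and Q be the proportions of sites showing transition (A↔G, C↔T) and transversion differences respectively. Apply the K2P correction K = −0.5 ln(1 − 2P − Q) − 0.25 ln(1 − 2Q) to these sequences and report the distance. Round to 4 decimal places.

Differing sites — 16:A/G (Ti); 17:T/C (Ti); 21:A/C (Tv).
Of the 3 differences, 2 transitions and 1 transversion over 26 sites: P = 2/26 = 0.076923, Q = 1/26 = 0.038462.
d = −0.5·ln(0.807692) − 0.25·ln(0.923076) = −0.5·(-0.213574) − 0.25·(-0.080044) = 0.1268.

0.1268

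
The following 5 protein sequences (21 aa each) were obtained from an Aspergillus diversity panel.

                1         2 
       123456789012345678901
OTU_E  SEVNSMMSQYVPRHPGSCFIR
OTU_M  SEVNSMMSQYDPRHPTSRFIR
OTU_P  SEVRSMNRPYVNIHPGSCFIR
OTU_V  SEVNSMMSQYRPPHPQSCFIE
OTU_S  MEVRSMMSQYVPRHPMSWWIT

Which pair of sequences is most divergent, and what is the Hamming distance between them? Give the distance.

Pairwise Hamming distances:
  OTU_E vs OTU_M: 3
  OTU_E vs OTU_P: 6
  OTU_E vs OTU_V: 4
  OTU_E vs OTU_S: 6
  OTU_M vs OTU_P: 9
  OTU_M vs OTU_V: 5
  OTU_M vs OTU_S: 7
  OTU_P vs OTU_V: 9
  OTU_P vs OTU_S: 10
  OTU_V vs OTU_S: 8
The largest is 10, between OTU_P and OTU_S.

10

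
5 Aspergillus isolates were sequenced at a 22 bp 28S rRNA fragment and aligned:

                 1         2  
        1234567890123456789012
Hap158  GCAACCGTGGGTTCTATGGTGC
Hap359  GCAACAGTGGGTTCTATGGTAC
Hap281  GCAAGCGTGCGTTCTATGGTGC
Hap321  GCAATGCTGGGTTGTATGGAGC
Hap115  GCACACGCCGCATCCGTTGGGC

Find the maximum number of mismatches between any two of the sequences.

Pairwise Hamming distances:
  Hap158 vs Hap359: 2
  Hap158 vs Hap281: 2
  Hap158 vs Hap321: 5
  Hap158 vs Hap115: 10
  Hap359 vs Hap281: 4
  Hap359 vs Hap321: 6
  Hap359 vs Hap115: 12
  Hap281 vs Hap321: 6
  Hap281 vs Hap115: 11
  Hap321 vs Hap115: 13
The largest is 13, between Hap321 and Hap115.

13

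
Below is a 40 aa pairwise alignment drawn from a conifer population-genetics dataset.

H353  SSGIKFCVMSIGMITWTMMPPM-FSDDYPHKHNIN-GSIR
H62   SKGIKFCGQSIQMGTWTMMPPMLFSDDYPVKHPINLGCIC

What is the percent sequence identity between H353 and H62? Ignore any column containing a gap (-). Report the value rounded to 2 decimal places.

76.32%

Excluding the 2 gap columns leaves 38 comparable sites.
The sequences differ at positions 2 (S/K), 8 (V/G), 9 (M/Q), 12 (G/Q), 14 (I/G), 30 (H/V), 33 (N/P), 38 (S/C), 40 (R/C).
29 of the 38 comparable sites match, so the percent identity is 29/38 × 100 = 76.32%.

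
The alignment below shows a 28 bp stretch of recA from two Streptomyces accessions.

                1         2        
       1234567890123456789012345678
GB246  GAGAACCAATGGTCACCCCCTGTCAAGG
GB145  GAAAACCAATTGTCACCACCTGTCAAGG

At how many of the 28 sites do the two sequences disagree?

3

Mismatches occur at site 3 (G↔A), site 11 (G↔T), site 18 (C↔A).
That gives 3 mismatches out of 28 aligned sites, so the Hamming distance is 3.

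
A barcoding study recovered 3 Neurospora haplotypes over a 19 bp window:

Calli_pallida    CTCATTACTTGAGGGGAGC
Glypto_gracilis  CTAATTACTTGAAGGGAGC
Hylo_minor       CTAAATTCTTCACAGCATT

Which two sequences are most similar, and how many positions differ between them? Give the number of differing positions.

Pairwise Hamming distances:
  Calli_pallida vs Glypto_gracilis: 2
  Calli_pallida vs Hylo_minor: 9
  Glypto_gracilis vs Hylo_minor: 8
The smallest is 2, between Calli_pallida and Glypto_gracilis.

2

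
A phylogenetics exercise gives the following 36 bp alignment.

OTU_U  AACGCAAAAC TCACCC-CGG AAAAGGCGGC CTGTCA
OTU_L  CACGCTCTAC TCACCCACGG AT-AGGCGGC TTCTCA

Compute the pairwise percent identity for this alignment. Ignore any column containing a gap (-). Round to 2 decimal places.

79.41%

Excluding the 2 gap columns leaves 34 comparable sites.
The sequences differ at positions 1 (A/C), 6 (A/T), 7 (A/C), 8 (A/T), 22 (A/T), 31 (C/T), 33 (G/C).
27 of the 34 comparable sites match, so the percent identity is 27/34 × 100 = 79.41%.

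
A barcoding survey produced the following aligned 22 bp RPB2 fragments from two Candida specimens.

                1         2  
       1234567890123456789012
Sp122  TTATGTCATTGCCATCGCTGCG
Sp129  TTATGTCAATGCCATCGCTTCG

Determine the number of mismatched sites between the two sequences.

Differing sites — 9:T/A; 20:G/T.
That gives 2 mismatches out of 22 aligned sites, so the Hamming distance is 2.

2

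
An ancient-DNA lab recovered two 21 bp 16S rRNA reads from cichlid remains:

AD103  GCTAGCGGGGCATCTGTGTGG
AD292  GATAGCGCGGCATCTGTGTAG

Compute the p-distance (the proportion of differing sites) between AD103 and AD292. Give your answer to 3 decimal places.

0.143

The sequences differ at positions 2 (C/A), 8 (G/C), 20 (G/A).
There are 3 differences over 21 sites, so p = 3/21 = 0.143.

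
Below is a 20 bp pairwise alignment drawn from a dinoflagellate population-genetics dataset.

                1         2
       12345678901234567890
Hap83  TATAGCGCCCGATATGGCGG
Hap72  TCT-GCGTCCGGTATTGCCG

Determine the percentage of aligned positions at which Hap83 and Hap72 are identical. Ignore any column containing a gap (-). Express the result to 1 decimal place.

Excluding the 1 gap column leaves 19 comparable sites.
Mismatches occur at site 2 (A/C), site 8 (C/T), site 12 (A/G), site 16 (G/T), site 19 (G/C).
14 of the 19 comparable sites match, so the percent identity is 14/19 × 100 = 73.7%.

73.7%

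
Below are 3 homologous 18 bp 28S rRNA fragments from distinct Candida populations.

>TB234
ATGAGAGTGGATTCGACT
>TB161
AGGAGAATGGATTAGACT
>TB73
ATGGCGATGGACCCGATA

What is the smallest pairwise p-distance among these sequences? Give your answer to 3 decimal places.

Pairwise Hamming distances:
  TB234 vs TB161: 3
  TB234 vs TB73: 8
  TB161 vs TB73: 9
The smallest is 3 mismatches, between TB234 and TB161; p = 3/18 = 0.167.

0.167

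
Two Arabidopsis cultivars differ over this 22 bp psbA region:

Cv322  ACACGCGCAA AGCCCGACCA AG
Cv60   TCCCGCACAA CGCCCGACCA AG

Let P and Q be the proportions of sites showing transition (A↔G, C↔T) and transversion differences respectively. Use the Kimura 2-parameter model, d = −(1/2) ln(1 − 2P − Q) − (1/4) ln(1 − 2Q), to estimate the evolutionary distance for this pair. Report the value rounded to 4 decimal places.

0.2085

The sequences differ at positions 1 (A/T, transversion), 3 (A/C, transversion), 7 (G/A, transition), 11 (A/C, transversion).
Of the 4 differences, 1 transition and 3 transversions over 22 sites: P = 1/22 = 0.045455, Q = 3/22 = 0.136364.
d = −0.5·ln(0.772726) − 0.25·ln(0.727272) = −0.5·(-0.257831) − 0.25·(-0.318455) = 0.2085.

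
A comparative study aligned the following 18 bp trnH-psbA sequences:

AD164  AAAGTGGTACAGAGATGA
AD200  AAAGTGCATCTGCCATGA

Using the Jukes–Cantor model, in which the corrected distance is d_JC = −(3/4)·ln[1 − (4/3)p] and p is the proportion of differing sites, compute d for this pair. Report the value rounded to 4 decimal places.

The sequences differ at positions 7 (G/C), 8 (T/A), 9 (A/T), 11 (A/T), 13 (A/C), 14 (G/C).
p = 6/18 = 0.333333.
d = −0.75 · ln(1 − (4/3)·0.333333) = −0.75 · ln(0.555556) = −0.75 · (-0.587786) = 0.4408.

0.4408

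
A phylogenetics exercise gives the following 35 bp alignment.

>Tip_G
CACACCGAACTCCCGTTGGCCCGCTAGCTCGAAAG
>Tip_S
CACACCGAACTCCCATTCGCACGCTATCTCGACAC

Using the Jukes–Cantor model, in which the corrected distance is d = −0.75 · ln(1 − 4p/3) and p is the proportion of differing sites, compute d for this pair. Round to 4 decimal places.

0.1946

Differing sites — 15:G/A; 18:G/C; 21:C/A; 27:G/T; 33:A/C; 35:G/C.
p = 6/35 = 0.171429.
d = −0.75 · ln(1 − (4/3)·0.171429) = −0.75 · ln(0.771428) = −0.75 · (-0.259512) = 0.1946.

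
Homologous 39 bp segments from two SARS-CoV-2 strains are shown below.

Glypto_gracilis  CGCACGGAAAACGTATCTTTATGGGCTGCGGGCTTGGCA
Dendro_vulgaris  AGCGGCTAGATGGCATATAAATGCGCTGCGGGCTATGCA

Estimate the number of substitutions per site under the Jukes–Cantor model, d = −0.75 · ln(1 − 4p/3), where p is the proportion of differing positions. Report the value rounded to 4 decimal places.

0.5393

Differing sites — 1:C/A; 4:A/G; 5:C/G; 6:G/C; 7:G/T; 9:A/G; 11:A/T; 12:C/G; 14:T/C; 17:C/A; 19:T/A; 20:T/A; 24:G/C; 35:T/A; 36:G/T.
p = 15/39 = 0.384615.
d = −0.75 · ln(1 − (4/3)·0.384615) = −0.75 · ln(0.487180) = −0.75 · (-0.719122) = 0.5393.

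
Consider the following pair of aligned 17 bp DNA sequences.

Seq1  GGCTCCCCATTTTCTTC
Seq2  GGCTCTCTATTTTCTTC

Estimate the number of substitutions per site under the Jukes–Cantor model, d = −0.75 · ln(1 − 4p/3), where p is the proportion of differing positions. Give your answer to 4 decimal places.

Mismatches occur at site 6 (C→T), site 8 (C→T).
p = 2/17 = 0.117647.
d = −0.75 · ln(1 − (4/3)·0.117647) = −0.75 · ln(0.843137) = −0.75 · (-0.170626) = 0.1280.

0.1280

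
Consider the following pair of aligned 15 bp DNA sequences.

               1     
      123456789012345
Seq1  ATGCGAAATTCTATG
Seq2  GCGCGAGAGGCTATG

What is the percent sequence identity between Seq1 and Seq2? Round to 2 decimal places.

The sequences differ at positions 1 (A/G), 2 (T/C), 7 (A/G), 9 (T/G), 10 (T/G).
10 of the 15 sites match, so the percent identity is 10/15 × 100 = 66.67%.

66.67%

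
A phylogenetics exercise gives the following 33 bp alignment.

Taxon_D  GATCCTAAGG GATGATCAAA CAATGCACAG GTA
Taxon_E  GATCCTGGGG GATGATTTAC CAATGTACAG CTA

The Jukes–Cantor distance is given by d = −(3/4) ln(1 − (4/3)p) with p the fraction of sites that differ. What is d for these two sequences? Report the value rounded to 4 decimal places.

0.2493

Mismatches occur at site 7 (A→G), site 8 (A→G), site 17 (C→T), site 18 (A→T), site 20 (A→C), site 26 (C→T), site 31 (G→C).
p = 7/33 = 0.212121.
d = −0.75 · ln(1 − (4/3)·0.212121) = −0.75 · ln(0.717172) = −0.75 · (-0.332440) = 0.2493.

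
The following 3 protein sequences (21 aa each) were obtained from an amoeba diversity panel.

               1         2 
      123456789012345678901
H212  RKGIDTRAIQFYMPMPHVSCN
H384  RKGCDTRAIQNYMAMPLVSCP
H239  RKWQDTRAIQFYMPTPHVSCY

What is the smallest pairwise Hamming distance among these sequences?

Pairwise Hamming distances:
  H212 vs H384: 5
  H212 vs H239: 4
  H384 vs H239: 7
The smallest is 4, between H212 and H239.

4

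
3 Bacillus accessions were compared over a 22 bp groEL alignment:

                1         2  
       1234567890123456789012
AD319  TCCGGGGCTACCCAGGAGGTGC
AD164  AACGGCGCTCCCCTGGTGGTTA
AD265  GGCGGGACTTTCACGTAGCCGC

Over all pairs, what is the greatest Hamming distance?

14

Pairwise Hamming distances:
  AD319 vs AD164: 8
  AD319 vs AD265: 10
  AD164 vs AD265: 14
The largest is 14, between AD164 and AD265.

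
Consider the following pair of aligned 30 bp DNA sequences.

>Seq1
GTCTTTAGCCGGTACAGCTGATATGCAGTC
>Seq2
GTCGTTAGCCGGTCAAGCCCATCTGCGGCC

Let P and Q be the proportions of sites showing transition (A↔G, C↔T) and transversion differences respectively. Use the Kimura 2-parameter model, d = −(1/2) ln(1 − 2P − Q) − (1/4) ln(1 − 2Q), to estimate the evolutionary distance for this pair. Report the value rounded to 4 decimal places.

The sequences differ at positions 4 (T/G, transversion), 14 (A/C, transversion), 15 (C/A, transversion), 19 (T/C, transition), 20 (G/C, transversion), 23 (A/C, transversion), 27 (A/G, transition), 29 (T/C, transition).
Of the 8 differences, 3 transitions and 5 transversions over 30 sites: P = 3/30 = 0.100000, Q = 5/30 = 0.166667.
d = −0.5·ln(0.633333) − 0.25·ln(0.666666) = −0.5·(-0.456759) − 0.25·(-0.405466) = 0.3297.

0.3297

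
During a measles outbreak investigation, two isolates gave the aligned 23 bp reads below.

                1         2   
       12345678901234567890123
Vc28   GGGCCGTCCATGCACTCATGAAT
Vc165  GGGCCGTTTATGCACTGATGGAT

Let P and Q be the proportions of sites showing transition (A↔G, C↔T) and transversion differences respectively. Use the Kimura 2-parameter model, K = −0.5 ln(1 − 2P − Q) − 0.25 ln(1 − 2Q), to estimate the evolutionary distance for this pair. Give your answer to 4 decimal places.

Mismatches occur at site 8 (C/T, transition), site 9 (C/T, transition), site 17 (C/G, transversion), site 21 (A/G, transition).
Of the 4 differences, 3 transitions and 1 transversion over 23 sites: P = 3/23 = 0.130435, Q = 1/23 = 0.043478.
d = −0.5·ln(0.695652) − 0.25·ln(0.913044) = −0.5·(-0.362906) − 0.25·(-0.090971) = 0.2042.

0.2042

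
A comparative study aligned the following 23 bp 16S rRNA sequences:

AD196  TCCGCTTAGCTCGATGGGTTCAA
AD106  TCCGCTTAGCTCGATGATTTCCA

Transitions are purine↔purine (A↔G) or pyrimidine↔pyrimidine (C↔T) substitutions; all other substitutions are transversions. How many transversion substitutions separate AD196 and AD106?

Differing sites — 17:G/A (Ti); 18:G/T (Tv); 22:A/C (Tv).
Of the 3 differences, 1 transition and 2 transversions, so the answer is 2.

2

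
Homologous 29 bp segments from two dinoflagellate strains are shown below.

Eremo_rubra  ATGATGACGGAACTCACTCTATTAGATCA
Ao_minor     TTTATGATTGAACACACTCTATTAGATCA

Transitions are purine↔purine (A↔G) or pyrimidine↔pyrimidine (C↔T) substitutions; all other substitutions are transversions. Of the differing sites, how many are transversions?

4

Mismatches occur at site 1 (A/T, transversion), site 3 (G/T, transversion), site 8 (C/T, transition), site 9 (G/T, transversion), site 14 (T/A, transversion).
Of the 5 differences, 1 transition and 4 transversions, so the answer is 4.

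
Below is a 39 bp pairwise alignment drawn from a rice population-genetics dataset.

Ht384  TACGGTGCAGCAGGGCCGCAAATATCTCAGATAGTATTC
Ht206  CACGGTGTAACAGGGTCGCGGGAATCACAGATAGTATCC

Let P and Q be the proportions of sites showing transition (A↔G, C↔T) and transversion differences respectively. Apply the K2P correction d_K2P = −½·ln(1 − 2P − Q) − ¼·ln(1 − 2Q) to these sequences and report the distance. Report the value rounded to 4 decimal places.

Mismatches occur at site 1 (T↔C, transition), site 8 (C↔T, transition), site 10 (G↔A, transition), site 16 (C↔T, transition), site 20 (A↔G, transition), site 21 (A↔G, transition), site 22 (A↔G, transition), site 23 (T↔A, transversion), site 27 (T↔A, transversion), site 38 (T↔C, transition).
Of the 10 differences, 8 transitions and 2 transversions over 39 sites: P = 8/39 = 0.205128, Q = 2/39 = 0.051282.
d = −0.5·ln(0.538462) − 0.25·ln(0.897436) = −0.5·(-0.619038) − 0.25·(-0.108213) = 0.3366.

0.3366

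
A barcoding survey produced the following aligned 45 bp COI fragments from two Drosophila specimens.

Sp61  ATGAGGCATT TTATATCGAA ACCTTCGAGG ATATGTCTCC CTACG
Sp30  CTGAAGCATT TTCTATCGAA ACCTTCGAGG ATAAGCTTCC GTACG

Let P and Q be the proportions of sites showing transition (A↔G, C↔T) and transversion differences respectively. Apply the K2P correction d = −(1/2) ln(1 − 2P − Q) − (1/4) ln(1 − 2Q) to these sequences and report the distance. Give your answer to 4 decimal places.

0.1746

Differing sites — 1:A/C (Tv); 5:G/A (Ti); 13:A/C (Tv); 34:T/A (Tv); 36:T/C (Ti); 37:C/T (Ti); 41:C/G (Tv).
Of the 7 differences, 3 transitions and 4 transversions over 45 sites: P = 3/45 = 0.066667, Q = 4/45 = 0.088889.
d = −0.5·ln(0.777777) − 0.25·ln(0.822222) = −0.5·(-0.251315) − 0.25·(-0.195745) = 0.1746.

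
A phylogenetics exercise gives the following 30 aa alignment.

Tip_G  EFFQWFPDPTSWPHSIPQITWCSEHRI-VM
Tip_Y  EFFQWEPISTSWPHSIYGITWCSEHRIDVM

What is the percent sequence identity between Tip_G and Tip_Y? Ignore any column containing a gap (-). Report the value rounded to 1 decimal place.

82.8%

Excluding the 1 gap column leaves 29 comparable sites.
Mismatches occur at site 6 (F/E), site 8 (D/I), site 9 (P/S), site 17 (P/Y), site 18 (Q/G).
24 of the 29 comparable sites match, so the percent identity is 24/29 × 100 = 82.8%.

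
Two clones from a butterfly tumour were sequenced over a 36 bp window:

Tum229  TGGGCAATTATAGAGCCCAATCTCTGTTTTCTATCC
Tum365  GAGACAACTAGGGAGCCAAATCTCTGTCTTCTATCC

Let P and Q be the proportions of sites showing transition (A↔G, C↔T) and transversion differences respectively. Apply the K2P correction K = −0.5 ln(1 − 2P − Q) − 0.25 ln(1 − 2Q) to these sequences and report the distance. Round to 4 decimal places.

Mismatches occur at site 1 (T↔G, transversion), site 2 (G↔A, transition), site 4 (G↔A, transition), site 8 (T↔C, transition), site 11 (T↔G, transversion), site 12 (A↔G, transition), site 18 (C↔A, transversion), site 28 (T↔C, transition).
Of the 8 differences, 5 transitions and 3 transversions over 36 sites: P = 5/36 = 0.138889, Q = 3/36 = 0.083333.
d = −0.5·ln(0.638889) − 0.25·ln(0.833334) = −0.5·(-0.448025) − 0.25·(-0.182321) = 0.2696.

0.2696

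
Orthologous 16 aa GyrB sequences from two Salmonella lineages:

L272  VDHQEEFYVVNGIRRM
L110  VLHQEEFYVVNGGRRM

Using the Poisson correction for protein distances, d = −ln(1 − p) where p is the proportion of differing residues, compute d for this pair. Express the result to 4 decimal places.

0.1335

Mismatches occur at site 2 (D→L), site 13 (I→G).
p = 2/16 = 0.125000.
d = −ln(1 − 0.125000) = −ln(0.875000) = 0.1335.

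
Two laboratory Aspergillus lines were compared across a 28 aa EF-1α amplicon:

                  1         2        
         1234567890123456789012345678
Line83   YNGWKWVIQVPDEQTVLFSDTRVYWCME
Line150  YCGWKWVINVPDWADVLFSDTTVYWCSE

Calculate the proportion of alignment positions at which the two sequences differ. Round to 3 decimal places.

0.250

Differing sites — 2:N/C; 9:Q/N; 13:E/W; 14:Q/A; 15:T/D; 22:R/T; 27:M/S.
There are 7 differences over 28 sites, so p = 7/28 = 0.250.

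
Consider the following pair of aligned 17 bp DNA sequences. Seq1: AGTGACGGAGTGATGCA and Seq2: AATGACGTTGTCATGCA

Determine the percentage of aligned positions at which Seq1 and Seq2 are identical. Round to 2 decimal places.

The sequences differ at positions 2 (G/A), 8 (G/T), 9 (A/T), 12 (G/C).
13 of the 17 sites match, so the percent identity is 13/17 × 100 = 76.47%.

76.47%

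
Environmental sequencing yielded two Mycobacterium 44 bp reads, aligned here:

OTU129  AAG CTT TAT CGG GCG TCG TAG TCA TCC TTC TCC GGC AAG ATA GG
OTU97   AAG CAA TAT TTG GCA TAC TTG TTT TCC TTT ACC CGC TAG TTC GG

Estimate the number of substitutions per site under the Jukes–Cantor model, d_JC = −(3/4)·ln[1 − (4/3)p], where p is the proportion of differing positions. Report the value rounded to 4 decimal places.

0.4975

Mismatches occur at site 5 (T↔A), site 6 (T↔A), site 10 (C↔T), site 11 (G↔T), site 15 (G↔A), site 17 (C↔A), site 18 (G↔C), site 20 (A↔T), site 23 (C↔T), site 24 (A↔T), site 30 (C↔T), site 31 (T↔A), site 34 (G↔C), site 37 (A↔T), site 40 (A↔T), site 42 (A↔C).
p = 16/44 = 0.363636.
d = −0.75 · ln(1 − (4/3)·0.363636) = −0.75 · ln(0.515152) = −0.75 · (-0.663293) = 0.4975.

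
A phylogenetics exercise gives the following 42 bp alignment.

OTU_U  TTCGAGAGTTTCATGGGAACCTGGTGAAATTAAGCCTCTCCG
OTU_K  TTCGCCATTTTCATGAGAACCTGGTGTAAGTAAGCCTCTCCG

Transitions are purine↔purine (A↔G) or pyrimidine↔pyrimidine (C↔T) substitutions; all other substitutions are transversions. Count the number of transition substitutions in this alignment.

Differing sites — 5:A/C (Tv); 6:G/C (Tv); 8:G/T (Tv); 16:G/A (Ti); 27:A/T (Tv); 30:T/G (Tv).
Of the 6 differences, 1 transition and 5 transversions, so the answer is 1.

1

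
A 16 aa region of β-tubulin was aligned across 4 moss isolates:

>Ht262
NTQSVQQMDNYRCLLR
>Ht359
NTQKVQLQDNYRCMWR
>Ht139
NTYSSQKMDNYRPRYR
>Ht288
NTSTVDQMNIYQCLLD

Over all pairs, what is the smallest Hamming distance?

Pairwise Hamming distances:
  Ht262 vs Ht359: 5
  Ht262 vs Ht139: 6
  Ht262 vs Ht288: 7
  Ht359 vs Ht139: 8
  Ht359 vs Ht288: 11
  Ht139 vs Ht288: 12
The smallest is 5, between Ht262 and Ht359.

5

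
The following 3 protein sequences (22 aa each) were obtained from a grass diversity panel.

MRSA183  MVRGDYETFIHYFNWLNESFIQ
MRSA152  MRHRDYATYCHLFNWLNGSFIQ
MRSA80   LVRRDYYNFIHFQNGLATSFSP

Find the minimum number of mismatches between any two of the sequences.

8

Pairwise Hamming distances:
  MRSA183 vs MRSA152: 8
  MRSA183 vs MRSA80: 11
  MRSA152 vs MRSA80: 14
The smallest is 8, between MRSA183 and MRSA152.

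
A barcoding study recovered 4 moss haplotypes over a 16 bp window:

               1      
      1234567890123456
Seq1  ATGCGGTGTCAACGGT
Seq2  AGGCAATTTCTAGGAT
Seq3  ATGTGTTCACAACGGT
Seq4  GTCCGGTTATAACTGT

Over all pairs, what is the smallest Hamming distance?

4

Pairwise Hamming distances:
  Seq1 vs Seq2: 7
  Seq1 vs Seq3: 4
  Seq1 vs Seq4: 6
  Seq2 vs Seq3: 9
  Seq2 vs Seq4: 11
  Seq3 vs Seq4: 7
The smallest is 4, between Seq1 and Seq3.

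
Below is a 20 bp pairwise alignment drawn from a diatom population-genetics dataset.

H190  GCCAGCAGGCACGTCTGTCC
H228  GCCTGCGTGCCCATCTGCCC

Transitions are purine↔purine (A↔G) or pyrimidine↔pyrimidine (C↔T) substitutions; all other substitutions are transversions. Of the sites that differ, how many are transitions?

Mismatches occur at site 4 (A→T, transversion), site 7 (A→G, transition), site 8 (G→T, transversion), site 11 (A→C, transversion), site 13 (G→A, transition), site 18 (T→C, transition).
Of the 6 differences, 3 transitions and 3 transversions, so the answer is 3.

3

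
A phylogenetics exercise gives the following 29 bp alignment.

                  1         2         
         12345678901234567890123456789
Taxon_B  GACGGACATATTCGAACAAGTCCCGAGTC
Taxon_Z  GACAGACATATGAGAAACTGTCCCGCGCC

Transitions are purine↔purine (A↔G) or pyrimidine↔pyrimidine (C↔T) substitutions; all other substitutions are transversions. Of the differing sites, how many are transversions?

Mismatches occur at site 4 (G→A, transition), site 12 (T→G, transversion), site 13 (C→A, transversion), site 17 (C→A, transversion), site 18 (A→C, transversion), site 19 (A→T, transversion), site 26 (A→C, transversion), site 28 (T→C, transition).
Of the 8 differences, 2 transitions and 6 transversions, so the answer is 6.

6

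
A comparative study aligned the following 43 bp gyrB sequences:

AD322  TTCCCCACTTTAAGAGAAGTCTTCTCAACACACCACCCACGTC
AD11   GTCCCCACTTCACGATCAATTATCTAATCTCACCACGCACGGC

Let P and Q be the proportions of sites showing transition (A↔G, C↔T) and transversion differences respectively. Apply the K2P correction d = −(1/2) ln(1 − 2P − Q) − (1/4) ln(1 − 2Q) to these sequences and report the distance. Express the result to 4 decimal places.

Mismatches occur at site 1 (T↔G, transversion), site 11 (T↔C, transition), site 13 (A↔C, transversion), site 16 (G↔T, transversion), site 17 (A↔C, transversion), site 19 (G↔A, transition), site 21 (C↔T, transition), site 22 (T↔A, transversion), site 26 (C↔A, transversion), site 28 (A↔T, transversion), site 30 (A↔T, transversion), site 37 (C↔G, transversion), site 42 (T↔G, transversion).
Of the 13 differences, 3 transitions and 10 transversions over 43 sites: P = 3/43 = 0.069767, Q = 10/43 = 0.232558.
d = −0.5·ln(0.627908) − 0.25·ln(0.534884) = −0.5·(-0.465362) − 0.25·(-0.625705) = 0.3891.

0.3891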